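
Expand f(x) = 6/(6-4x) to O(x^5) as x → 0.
1 + 2*x/3 + 4*x**2/9 + 8*x**3/27 + 16*x**4/81 + O(x**5)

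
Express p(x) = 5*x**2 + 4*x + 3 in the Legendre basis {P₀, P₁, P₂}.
(14/3)P₀ + (4)P₁ + (10/3)P₂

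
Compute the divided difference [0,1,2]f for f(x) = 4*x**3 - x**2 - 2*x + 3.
11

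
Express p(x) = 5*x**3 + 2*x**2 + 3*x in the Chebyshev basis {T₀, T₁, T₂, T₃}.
T₀ + (27/4)T₁ + T₂ + (5/4)T₃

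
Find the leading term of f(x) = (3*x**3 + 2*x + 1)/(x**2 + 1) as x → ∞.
3*x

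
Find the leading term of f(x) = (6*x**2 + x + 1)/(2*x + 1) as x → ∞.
3*x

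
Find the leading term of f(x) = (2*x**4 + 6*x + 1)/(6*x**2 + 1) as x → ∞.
x**2/3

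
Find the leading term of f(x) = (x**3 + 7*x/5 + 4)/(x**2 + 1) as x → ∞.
x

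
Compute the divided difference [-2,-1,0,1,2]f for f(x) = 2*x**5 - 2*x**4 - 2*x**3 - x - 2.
-2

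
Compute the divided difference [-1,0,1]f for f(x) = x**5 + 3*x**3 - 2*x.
0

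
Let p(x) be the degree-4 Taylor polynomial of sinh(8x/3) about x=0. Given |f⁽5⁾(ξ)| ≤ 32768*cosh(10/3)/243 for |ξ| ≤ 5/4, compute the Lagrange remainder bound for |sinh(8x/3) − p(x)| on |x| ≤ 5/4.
2500*cosh(10/3)/729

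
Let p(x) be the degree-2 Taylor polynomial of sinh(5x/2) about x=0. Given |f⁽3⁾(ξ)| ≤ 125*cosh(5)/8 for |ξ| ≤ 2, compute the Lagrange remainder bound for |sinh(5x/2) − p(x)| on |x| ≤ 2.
125*cosh(5)/6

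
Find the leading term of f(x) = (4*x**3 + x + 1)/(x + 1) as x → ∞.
4*x**2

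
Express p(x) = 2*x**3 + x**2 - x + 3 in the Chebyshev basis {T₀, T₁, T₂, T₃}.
(7/2)T₀ + (1/2)T₁ + (1/2)T₂ + (1/2)T₃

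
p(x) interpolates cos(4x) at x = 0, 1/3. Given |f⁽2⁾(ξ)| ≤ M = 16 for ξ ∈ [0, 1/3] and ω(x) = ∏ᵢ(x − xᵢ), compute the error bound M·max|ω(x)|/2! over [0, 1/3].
2/9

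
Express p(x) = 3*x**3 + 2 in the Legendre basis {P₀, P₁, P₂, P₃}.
(2)P₀ + (9/5)P₁ + (6/5)P₃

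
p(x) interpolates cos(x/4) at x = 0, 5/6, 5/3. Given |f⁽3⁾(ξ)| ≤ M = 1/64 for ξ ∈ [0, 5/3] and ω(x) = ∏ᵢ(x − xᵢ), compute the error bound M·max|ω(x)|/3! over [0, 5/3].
125*sqrt(3)/373248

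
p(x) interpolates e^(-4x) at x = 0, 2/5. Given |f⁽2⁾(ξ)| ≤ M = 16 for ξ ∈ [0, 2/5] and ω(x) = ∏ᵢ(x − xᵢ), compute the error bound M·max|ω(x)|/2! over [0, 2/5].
8/25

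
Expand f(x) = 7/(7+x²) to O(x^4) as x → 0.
1 - x**2/7 + O(x**4)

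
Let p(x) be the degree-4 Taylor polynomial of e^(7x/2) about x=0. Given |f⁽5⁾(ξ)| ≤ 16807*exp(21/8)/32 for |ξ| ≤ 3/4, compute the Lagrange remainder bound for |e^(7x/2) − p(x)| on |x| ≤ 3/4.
1361367*exp(21/8)/1310720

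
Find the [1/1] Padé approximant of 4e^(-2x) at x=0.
(4 - 4*x)/(x + 1)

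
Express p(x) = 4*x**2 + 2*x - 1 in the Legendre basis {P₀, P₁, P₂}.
(1/3)P₀ + (2)P₁ + (8/3)P₂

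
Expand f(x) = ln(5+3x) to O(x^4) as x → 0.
log(5) + 3*x/5 - 9*x**2/50 + 9*x**3/125 + O(x**4)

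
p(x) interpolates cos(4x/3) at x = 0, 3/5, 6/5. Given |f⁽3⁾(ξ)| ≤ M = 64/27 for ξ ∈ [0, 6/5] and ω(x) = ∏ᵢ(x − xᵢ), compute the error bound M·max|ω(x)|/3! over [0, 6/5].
64*sqrt(3)/3375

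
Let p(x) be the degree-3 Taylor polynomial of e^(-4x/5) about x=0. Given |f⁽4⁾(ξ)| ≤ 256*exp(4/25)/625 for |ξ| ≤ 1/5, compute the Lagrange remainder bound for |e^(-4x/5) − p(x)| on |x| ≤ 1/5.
32*exp(4/25)/1171875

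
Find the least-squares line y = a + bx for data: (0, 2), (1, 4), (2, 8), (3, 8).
a = 11/5, b = 11/5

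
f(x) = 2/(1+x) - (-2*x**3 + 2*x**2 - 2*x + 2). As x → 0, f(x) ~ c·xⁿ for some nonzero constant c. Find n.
4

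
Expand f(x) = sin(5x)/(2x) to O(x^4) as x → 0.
5/2 - 125*x**2/12 + O(x**4)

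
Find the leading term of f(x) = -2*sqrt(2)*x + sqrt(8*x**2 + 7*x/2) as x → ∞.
7*sqrt(2)/16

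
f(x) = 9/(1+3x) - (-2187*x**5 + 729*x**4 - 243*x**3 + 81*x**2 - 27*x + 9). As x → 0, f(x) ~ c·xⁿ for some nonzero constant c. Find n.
6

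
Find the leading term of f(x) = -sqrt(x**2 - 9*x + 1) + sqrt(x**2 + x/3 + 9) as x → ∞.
14/3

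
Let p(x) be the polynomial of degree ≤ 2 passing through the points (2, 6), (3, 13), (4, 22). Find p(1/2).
-3/4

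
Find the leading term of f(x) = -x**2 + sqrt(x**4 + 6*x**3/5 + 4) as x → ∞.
3*x/5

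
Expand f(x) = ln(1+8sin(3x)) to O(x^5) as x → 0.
24*x - 288*x**2 + 4572*x**3 - 82080*x**4 + O(x**5)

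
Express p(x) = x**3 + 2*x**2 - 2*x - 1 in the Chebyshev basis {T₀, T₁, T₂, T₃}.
(-5/4)T₁ + T₂ + (1/4)T₃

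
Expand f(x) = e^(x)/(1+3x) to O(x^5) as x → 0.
1 - 2*x + 13*x**2/2 - 58*x**3/3 + 1393*x**4/24 + O(x**5)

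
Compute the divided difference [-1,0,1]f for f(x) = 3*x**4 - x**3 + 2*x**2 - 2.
5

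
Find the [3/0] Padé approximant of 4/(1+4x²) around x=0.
4 - 16*x**2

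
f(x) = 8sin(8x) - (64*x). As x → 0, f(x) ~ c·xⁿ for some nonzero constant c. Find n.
3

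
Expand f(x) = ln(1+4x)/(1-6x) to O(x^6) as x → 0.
4*x + 16*x**2 + 352*x**3/3 + 640*x**4 + 20224*x**5/5 + O(x**6)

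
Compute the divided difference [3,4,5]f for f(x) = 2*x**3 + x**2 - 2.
25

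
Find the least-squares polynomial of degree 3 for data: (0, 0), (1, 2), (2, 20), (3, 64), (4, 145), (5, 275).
-1/14 + (-145/84)x + (61/28)x² + (11/6)x³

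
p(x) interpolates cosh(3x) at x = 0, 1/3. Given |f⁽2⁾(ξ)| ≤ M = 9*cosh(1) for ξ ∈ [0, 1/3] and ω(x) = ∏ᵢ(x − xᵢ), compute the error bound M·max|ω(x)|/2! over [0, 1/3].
cosh(1)/8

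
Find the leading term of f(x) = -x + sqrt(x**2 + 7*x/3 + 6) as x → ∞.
7/6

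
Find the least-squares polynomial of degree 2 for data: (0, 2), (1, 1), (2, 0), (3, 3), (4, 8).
16/7 + (-111/35)x + (8/7)x²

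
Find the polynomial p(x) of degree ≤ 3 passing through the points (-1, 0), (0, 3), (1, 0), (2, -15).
-x**3 - 3*x**2 + x + 3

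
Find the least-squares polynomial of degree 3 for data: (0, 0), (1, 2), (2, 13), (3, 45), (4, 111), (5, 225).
-1/14 + (205/84)x + (-65/28)x² + (13/6)x³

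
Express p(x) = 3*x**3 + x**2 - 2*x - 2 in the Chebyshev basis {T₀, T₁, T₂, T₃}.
(-3/2)T₀ + (1/4)T₁ + (1/2)T₂ + (3/4)T₃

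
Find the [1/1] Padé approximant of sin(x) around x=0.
x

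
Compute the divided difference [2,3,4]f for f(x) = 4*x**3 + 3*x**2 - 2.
39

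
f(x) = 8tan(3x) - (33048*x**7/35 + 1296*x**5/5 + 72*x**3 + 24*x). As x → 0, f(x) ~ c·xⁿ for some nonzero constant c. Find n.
9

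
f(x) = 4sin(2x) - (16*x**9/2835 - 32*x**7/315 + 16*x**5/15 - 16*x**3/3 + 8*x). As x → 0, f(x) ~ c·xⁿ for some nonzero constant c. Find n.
11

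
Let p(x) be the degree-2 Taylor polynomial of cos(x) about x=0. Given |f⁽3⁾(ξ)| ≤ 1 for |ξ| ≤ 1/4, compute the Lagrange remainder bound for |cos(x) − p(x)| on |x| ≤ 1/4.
1/384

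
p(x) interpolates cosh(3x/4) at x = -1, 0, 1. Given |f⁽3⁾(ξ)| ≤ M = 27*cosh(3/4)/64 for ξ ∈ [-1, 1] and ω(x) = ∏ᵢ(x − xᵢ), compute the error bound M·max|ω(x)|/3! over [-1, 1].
sqrt(3)*cosh(3/4)/64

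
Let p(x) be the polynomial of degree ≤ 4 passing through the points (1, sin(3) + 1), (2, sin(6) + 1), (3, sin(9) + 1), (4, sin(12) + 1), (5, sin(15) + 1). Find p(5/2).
15*sin(6)/32 - 5*sin(3)/128 + 3*sin(15)/128 - 5*sin(12)/32 + 45*sin(9)/64 + 1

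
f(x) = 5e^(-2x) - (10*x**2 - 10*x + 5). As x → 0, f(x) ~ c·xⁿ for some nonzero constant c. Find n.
3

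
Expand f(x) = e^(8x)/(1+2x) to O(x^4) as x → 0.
1 + 6*x + 20*x**2 + 136*x**3/3 + O(x**4)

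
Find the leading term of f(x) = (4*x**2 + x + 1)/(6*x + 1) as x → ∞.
2*x/3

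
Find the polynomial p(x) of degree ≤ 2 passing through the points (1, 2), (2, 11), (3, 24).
2*x**2 + 3*x - 3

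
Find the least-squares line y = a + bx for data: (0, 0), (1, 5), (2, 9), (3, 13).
a = 3/10, b = 43/10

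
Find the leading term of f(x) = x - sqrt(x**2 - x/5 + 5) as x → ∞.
1/10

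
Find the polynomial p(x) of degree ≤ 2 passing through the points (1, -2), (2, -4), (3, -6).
-2*x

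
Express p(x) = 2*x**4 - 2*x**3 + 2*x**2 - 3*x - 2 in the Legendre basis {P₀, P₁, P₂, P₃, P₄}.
(-14/15)P₀ + (-21/5)P₁ + (52/21)P₂ + (-4/5)P₃ + (16/35)P₄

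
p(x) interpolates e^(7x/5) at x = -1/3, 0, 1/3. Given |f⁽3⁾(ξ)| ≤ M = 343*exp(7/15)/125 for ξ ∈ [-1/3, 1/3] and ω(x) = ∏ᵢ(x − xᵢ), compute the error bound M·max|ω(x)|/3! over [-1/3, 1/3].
343*sqrt(3)*exp(7/15)/91125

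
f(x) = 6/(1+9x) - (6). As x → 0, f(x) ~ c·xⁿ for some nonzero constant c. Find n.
1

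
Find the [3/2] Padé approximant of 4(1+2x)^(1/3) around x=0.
(224*x**3/405 + 112*x**2/15 + 56*x/5 + 4)/(8*x**2/9 + 32*x/15 + 1)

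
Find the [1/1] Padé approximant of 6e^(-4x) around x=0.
(6 - 12*x)/(2*x + 1)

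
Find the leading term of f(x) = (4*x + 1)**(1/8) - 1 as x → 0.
x/2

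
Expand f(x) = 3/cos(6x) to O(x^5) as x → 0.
3 + 54*x**2 + 810*x**4 + O(x**5)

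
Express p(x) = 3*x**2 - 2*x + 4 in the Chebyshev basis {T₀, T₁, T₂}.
(11/2)T₀ + (-2)T₁ + (3/2)T₂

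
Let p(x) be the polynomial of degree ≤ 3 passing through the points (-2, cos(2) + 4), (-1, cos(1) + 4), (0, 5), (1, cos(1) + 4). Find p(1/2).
cos(2)/16 + 79/16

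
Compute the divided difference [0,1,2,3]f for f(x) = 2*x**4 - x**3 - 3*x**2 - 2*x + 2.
11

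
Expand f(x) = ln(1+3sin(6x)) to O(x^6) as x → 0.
18*x - 162*x**2 + 1836*x**3 - 24300*x**4 + 343116*x**5 + O(x**6)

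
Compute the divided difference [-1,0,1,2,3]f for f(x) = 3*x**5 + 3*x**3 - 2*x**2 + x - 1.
15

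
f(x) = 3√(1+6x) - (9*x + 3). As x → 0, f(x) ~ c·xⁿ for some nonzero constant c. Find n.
2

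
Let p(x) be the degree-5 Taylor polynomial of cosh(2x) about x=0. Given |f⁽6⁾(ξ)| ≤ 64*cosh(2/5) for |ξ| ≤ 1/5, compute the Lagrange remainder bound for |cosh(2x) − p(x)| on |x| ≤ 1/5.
4*cosh(2/5)/703125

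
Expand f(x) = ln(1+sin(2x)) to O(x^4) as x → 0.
2*x - 2*x**2 + 4*x**3/3 + O(x**4)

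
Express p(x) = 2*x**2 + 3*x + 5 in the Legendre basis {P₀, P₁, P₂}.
(17/3)P₀ + (3)P₁ + (4/3)P₂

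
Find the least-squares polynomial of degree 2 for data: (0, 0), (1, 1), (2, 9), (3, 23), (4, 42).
-1/5 + (-7/5)x + (3)x²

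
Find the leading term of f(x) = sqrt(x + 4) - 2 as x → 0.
x/4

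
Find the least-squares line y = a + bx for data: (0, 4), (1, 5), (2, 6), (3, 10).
a = 17/5, b = 19/10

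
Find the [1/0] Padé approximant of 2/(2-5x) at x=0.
5*x/2 + 1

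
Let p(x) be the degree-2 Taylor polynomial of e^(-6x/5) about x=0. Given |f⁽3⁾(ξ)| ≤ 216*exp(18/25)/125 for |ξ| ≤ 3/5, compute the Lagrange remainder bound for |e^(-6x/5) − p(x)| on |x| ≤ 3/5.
972*exp(18/25)/15625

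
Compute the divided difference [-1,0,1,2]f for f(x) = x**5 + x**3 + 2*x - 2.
6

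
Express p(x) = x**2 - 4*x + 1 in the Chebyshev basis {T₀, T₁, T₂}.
(3/2)T₀ + (-4)T₁ + (1/2)T₂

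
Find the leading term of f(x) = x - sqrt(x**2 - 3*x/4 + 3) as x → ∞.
3/8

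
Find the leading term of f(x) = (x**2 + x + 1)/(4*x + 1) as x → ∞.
x/4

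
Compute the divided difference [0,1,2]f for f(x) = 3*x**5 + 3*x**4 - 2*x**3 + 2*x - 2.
60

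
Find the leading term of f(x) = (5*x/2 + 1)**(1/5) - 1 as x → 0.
x/2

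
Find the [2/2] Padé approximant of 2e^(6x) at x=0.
(6*x**2 + 6*x + 2)/(3*x**2 - 3*x + 1)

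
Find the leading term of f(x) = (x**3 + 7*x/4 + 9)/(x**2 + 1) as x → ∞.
x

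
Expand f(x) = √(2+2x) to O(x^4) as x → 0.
sqrt(2) + sqrt(2)*x/2 - sqrt(2)*x**2/8 + sqrt(2)*x**3/16 + O(x**4)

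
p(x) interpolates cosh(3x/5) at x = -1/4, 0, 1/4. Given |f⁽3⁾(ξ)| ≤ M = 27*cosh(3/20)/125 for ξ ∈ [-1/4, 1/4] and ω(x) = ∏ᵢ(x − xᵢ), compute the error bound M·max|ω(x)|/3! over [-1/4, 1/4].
sqrt(3)*cosh(3/20)/8000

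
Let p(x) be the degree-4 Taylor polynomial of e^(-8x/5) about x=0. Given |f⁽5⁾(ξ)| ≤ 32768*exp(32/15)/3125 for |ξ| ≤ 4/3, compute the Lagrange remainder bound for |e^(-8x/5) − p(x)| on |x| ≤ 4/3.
4194304*exp(32/15)/11390625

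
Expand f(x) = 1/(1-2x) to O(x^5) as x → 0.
1 + 2*x + 4*x**2 + 8*x**3 + 16*x**4 + O(x**5)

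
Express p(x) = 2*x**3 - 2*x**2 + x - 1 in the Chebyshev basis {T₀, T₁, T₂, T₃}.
(-2)T₀ + (5/2)T₁ - T₂ + (1/2)T₃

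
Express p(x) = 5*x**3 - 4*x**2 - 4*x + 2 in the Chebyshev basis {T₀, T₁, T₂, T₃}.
(-1/4)T₁ + (-2)T₂ + (5/4)T₃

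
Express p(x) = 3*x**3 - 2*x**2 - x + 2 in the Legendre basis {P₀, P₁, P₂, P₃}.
(4/3)P₀ + (4/5)P₁ + (-4/3)P₂ + (6/5)P₃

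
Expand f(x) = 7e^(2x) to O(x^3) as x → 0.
7 + 14*x + 14*x**2 + O(x**3)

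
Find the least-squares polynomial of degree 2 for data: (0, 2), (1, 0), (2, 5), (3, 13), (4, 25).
57/35 + (-207/70)x + (31/14)x²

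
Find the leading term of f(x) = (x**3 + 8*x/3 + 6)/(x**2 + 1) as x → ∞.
x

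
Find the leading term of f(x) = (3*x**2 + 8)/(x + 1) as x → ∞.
3*x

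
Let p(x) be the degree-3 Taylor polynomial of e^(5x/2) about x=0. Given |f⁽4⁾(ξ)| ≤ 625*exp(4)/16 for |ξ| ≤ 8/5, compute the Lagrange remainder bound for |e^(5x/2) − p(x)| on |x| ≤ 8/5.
32*exp(4)/3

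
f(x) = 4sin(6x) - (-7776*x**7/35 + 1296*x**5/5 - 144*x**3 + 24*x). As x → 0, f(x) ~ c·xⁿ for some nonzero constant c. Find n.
9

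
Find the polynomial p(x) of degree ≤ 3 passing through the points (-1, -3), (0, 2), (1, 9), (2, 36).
3*x**3 + x**2 + 3*x + 2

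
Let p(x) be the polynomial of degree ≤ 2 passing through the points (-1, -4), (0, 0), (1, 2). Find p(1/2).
5/4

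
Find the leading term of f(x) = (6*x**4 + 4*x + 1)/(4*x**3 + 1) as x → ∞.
3*x/2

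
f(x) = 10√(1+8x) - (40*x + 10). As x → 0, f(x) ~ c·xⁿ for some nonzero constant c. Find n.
2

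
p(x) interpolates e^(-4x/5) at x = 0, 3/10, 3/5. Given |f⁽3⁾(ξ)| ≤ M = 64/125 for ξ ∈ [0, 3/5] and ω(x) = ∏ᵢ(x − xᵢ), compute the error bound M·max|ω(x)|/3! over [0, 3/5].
8*sqrt(3)/15625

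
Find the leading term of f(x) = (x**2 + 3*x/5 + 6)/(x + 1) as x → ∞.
x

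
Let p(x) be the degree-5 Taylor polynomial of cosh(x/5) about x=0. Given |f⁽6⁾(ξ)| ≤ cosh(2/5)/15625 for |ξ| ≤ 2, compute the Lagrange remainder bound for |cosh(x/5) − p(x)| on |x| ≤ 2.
4*cosh(2/5)/703125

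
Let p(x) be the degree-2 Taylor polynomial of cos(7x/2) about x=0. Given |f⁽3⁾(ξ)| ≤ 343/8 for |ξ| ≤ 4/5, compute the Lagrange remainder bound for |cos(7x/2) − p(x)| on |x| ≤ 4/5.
1372/375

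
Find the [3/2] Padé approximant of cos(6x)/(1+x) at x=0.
(252*x**3/17 - 252*x**2/17 - x + 1)/(37*x**2/17 + 1)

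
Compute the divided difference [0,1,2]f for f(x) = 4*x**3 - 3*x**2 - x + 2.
9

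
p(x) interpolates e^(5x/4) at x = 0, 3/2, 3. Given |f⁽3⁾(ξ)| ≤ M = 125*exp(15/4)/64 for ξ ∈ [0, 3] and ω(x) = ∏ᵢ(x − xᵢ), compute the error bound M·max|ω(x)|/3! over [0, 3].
125*sqrt(3)*exp(15/4)/512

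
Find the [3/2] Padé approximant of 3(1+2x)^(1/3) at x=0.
(56*x**3/135 + 28*x**2/5 + 42*x/5 + 3)/(8*x**2/9 + 32*x/15 + 1)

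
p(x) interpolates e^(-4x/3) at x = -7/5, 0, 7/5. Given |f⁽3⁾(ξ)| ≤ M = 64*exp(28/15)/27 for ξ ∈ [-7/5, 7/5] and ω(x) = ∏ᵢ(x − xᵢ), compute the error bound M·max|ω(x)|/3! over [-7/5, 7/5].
21952*sqrt(3)*exp(28/15)/91125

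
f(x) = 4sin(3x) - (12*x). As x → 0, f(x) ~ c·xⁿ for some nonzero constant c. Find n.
3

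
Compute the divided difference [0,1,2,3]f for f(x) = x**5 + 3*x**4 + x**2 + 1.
43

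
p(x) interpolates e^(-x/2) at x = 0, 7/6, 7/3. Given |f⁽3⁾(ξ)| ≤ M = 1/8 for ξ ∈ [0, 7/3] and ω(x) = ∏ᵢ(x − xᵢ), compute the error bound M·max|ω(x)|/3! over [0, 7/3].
343*sqrt(3)/46656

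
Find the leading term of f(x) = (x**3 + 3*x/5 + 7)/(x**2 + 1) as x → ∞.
x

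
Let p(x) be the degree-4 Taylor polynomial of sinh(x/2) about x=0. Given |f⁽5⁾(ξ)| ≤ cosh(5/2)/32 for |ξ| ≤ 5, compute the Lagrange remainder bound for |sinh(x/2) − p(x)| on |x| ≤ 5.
625*cosh(5/2)/768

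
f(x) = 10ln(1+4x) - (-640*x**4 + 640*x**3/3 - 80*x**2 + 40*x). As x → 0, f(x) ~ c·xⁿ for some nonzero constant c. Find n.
5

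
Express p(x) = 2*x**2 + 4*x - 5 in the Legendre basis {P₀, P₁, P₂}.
(-13/3)P₀ + (4)P₁ + (4/3)P₂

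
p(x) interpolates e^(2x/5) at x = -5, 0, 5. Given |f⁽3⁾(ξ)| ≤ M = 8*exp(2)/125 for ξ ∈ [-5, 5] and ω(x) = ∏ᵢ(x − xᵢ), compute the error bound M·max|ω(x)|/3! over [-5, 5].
8*sqrt(3)*exp(2)/27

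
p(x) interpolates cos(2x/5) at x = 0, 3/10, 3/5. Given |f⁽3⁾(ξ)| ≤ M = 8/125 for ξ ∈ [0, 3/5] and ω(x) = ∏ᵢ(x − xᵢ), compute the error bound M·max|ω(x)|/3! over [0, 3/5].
sqrt(3)/15625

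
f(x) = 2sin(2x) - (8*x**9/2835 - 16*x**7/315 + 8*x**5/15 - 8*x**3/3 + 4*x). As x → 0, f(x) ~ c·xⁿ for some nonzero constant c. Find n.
11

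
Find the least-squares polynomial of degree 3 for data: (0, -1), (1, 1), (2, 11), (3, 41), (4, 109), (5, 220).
-52/63 + (257/189)x + (-73/36)x² + (229/108)x³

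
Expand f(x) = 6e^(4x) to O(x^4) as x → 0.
6 + 24*x + 48*x**2 + 64*x**3 + O(x**4)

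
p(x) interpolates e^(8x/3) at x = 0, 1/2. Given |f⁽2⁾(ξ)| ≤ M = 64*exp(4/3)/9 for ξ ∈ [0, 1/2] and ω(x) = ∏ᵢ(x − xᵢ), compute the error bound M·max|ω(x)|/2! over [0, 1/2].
2*exp(4/3)/9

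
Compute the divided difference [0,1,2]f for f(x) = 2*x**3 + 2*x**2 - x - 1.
8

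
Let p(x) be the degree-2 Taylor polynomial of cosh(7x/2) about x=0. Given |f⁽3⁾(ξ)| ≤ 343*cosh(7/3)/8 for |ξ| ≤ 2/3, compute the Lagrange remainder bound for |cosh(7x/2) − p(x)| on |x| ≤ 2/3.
343*cosh(7/3)/162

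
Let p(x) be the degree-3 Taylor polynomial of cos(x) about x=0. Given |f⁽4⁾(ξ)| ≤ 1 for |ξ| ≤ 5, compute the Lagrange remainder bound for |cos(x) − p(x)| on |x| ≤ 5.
625/24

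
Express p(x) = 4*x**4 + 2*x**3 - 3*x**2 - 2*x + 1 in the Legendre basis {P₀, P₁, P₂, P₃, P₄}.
(4/5)P₀ + (-4/5)P₁ + (2/7)P₂ + (4/5)P₃ + (32/35)P₄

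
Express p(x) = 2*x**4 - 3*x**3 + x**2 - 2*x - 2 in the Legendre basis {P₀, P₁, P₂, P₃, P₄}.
(-19/15)P₀ + (-19/5)P₁ + (38/21)P₂ + (-6/5)P₃ + (16/35)P₄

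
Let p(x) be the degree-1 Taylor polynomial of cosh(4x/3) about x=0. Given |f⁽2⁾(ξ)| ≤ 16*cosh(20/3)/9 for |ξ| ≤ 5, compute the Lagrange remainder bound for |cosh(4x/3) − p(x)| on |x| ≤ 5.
200*cosh(20/3)/9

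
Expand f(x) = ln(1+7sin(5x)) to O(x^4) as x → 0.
35*x - 1225*x**2/2 + 84875*x**3/6 + O(x**4)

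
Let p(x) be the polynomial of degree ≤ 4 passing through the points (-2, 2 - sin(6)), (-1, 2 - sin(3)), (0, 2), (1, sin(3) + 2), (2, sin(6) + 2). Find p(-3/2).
-7*sin(3)/8 - 5*sin(6)/16 + 2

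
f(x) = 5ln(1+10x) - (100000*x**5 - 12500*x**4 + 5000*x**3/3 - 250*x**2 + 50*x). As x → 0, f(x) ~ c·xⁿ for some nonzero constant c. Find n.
6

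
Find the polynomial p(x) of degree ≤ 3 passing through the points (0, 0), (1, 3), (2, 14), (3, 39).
x**3 + x**2 + x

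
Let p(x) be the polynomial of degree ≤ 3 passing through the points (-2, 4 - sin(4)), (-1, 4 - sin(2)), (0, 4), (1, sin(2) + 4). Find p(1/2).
-sin(4)/16 + 5*sin(2)/8 + 4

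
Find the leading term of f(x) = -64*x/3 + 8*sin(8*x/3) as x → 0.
-2048*x**3/81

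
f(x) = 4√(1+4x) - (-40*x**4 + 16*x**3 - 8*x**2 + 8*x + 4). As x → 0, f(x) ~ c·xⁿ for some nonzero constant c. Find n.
5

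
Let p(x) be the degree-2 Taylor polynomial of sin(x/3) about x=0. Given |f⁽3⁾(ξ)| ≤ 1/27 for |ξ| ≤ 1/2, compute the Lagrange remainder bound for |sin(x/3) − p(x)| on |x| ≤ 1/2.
1/1296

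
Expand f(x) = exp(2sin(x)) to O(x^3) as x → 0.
1 + 2*x + 2*x**2 + O(x**3)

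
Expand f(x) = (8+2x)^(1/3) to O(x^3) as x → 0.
2 + x/6 - x**2/72 + O(x**3)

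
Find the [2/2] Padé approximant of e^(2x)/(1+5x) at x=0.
(122*x**2/171 + 77*x/57 + 1)/(-553*x**2/171 + 248*x/57 + 1)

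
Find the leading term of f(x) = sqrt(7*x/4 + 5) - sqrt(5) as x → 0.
7*sqrt(5)*x/40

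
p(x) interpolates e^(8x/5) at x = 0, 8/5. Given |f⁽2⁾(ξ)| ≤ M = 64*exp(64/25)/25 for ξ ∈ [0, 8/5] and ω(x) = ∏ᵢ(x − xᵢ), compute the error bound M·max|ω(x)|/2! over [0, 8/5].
512*exp(64/25)/625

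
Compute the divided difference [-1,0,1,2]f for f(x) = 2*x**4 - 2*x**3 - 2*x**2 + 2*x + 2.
2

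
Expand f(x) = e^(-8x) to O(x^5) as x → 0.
1 - 8*x + 32*x**2 - 256*x**3/3 + 512*x**4/3 + O(x**5)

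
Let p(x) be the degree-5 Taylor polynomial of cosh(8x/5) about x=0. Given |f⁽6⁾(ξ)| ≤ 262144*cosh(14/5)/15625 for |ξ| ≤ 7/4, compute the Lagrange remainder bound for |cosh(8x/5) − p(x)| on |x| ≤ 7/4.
470596*cosh(14/5)/703125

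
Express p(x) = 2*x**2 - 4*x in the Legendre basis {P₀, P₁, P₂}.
(2/3)P₀ + (-4)P₁ + (4/3)P₂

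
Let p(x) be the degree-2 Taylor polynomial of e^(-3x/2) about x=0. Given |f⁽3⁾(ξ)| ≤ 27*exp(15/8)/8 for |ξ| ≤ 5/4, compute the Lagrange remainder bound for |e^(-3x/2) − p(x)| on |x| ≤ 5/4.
1125*exp(15/8)/1024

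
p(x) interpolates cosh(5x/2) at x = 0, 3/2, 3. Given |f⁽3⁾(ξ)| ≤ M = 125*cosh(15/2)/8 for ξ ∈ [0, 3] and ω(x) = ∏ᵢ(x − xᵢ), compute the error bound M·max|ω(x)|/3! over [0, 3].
125*sqrt(3)*cosh(15/2)/64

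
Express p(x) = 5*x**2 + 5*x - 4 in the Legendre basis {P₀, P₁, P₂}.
(-7/3)P₀ + (5)P₁ + (10/3)P₂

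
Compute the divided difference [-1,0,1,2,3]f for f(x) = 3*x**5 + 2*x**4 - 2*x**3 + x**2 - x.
17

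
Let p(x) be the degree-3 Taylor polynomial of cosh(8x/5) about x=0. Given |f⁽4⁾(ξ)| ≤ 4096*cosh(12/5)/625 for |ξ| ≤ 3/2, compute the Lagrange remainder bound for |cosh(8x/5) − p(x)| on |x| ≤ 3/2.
864*cosh(12/5)/625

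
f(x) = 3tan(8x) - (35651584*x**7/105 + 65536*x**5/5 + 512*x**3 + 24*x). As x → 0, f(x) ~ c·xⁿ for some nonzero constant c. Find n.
9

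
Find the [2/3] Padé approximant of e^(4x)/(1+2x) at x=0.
(8*x**2/5 + 2*x + 1)/(32*x**3/15 - 12*x**2/5 + 1)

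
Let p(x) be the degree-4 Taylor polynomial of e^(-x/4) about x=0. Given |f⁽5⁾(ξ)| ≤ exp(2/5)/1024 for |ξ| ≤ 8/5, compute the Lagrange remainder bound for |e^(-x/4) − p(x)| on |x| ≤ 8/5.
4*exp(2/5)/46875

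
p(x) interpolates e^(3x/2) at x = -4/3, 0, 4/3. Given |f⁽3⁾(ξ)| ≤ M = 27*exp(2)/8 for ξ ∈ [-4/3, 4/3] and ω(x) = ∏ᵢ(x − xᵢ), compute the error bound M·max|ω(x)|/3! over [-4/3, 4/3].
8*sqrt(3)*exp(2)/27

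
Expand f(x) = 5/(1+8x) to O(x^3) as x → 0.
5 - 40*x + 320*x**2 + O(x**3)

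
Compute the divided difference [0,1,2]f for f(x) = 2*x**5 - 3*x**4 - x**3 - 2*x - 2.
6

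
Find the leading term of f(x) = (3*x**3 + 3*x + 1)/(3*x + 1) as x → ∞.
x**2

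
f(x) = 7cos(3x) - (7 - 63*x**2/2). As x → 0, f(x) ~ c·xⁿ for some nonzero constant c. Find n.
4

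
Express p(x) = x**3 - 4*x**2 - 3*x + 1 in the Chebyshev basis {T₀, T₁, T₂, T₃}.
-T₀ + (-9/4)T₁ + (-2)T₂ + (1/4)T₃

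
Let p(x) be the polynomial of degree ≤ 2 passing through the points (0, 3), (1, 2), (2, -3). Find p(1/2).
3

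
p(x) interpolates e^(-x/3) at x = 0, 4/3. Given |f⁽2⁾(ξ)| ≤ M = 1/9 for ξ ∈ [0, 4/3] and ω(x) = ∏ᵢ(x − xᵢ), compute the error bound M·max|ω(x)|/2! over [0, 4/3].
2/81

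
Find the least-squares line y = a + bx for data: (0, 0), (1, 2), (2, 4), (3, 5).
a = 1/5, b = 17/10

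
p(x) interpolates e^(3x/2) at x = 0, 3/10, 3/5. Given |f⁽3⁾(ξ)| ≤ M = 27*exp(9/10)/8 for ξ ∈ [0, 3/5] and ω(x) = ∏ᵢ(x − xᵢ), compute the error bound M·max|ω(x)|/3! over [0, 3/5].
27*sqrt(3)*exp(9/10)/8000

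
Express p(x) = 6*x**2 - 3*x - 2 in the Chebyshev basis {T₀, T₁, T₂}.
T₀ + (-3)T₁ + (3)T₂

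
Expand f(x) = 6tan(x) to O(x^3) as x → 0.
6*x + O(x**3)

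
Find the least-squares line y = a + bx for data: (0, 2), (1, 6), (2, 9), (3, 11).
a = 5/2, b = 3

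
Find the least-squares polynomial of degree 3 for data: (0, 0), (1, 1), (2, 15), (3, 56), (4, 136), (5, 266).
1/9 + (-901/378)x + (223/252)x² + (221/108)x³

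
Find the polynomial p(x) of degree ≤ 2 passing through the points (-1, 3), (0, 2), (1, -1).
-x**2 - 2*x + 2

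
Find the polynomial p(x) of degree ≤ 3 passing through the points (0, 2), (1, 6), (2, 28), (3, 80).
2*x**3 + 3*x**2 - x + 2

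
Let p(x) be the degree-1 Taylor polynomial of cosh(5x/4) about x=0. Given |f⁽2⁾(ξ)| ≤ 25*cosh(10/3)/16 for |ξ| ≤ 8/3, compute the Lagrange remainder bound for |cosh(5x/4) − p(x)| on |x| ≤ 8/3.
50*cosh(10/3)/9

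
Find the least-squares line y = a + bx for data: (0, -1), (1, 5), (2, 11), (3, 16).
a = -4/5, b = 57/10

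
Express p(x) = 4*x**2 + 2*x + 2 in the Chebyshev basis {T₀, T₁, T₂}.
(4)T₀ + (2)T₁ + (2)T₂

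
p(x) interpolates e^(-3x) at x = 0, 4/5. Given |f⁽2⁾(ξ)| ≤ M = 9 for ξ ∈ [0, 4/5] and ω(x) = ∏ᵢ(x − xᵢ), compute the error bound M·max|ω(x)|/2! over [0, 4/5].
18/25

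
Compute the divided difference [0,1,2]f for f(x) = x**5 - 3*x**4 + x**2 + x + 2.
-5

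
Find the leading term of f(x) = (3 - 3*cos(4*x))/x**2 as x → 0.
24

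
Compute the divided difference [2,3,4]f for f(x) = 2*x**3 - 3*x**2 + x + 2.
15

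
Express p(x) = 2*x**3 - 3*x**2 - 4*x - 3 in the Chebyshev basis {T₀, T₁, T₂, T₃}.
(-9/2)T₀ + (-5/2)T₁ + (-3/2)T₂ + (1/2)T₃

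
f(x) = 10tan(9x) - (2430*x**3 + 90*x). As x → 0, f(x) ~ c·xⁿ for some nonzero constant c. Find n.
5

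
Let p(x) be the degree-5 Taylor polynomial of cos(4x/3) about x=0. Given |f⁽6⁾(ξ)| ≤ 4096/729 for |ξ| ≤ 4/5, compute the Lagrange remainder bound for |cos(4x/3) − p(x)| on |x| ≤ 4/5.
1048576/512578125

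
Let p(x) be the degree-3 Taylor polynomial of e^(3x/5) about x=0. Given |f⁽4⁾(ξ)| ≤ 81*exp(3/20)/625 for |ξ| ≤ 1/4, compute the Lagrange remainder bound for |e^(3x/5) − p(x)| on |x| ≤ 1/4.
27*exp(3/20)/1280000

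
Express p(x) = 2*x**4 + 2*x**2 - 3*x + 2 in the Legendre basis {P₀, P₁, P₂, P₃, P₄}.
(46/15)P₀ + (-3)P₁ + (52/21)P₂ + (16/35)P₄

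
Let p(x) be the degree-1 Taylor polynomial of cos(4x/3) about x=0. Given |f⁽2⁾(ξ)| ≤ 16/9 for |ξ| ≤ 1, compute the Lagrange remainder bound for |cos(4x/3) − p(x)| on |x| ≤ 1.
8/9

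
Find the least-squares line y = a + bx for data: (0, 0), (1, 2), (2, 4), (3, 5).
a = 1/5, b = 17/10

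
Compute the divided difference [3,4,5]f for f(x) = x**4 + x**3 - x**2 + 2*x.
108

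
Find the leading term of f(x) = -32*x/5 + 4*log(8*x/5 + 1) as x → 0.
-128*x**2/25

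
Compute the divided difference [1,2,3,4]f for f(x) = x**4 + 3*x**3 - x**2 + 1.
13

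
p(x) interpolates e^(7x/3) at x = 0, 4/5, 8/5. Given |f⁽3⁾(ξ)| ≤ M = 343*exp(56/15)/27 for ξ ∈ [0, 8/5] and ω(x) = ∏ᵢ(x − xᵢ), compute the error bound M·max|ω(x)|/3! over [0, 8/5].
21952*sqrt(3)*exp(56/15)/91125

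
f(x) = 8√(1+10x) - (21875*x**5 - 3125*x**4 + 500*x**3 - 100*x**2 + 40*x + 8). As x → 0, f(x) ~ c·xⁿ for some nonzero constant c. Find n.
6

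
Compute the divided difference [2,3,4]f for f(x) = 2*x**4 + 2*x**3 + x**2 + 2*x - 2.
129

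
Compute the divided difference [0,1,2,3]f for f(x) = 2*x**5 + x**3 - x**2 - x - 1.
51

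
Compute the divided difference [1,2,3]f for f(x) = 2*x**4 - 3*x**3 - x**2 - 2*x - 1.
31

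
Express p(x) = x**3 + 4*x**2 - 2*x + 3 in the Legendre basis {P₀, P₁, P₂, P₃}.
(13/3)P₀ + (-7/5)P₁ + (8/3)P₂ + (2/5)P₃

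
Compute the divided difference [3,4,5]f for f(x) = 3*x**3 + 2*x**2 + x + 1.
38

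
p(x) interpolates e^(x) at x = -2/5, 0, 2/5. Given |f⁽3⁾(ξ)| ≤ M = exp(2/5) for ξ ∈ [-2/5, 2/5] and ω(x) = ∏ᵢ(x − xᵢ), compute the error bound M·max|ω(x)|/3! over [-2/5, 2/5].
8*sqrt(3)*exp(2/5)/3375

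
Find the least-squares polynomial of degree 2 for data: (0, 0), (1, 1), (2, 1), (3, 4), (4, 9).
13/35 + (-73/70)x + (11/14)x²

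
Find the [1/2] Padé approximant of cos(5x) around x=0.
1/(25*x**2/2 + 1)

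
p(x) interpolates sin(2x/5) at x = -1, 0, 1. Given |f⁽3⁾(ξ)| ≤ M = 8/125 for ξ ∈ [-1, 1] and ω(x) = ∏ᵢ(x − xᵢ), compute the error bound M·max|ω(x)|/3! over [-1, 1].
8*sqrt(3)/3375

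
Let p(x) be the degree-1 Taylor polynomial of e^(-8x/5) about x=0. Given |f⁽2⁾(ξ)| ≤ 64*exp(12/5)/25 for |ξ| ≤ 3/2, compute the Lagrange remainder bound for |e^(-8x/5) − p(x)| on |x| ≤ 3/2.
72*exp(12/5)/25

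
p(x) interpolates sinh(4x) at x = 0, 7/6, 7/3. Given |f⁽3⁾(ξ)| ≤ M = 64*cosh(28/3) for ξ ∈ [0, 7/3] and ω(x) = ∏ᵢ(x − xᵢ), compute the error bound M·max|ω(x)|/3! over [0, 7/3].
2744*sqrt(3)*cosh(28/3)/729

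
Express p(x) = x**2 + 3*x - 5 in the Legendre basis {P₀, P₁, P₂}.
(-14/3)P₀ + (3)P₁ + (2/3)P₂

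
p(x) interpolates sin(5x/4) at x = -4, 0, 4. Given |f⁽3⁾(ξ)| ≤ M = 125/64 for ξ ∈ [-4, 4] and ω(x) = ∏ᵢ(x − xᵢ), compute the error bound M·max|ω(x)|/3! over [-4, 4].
125*sqrt(3)/27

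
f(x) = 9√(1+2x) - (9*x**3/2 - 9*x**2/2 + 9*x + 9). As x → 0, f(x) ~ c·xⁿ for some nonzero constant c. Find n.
4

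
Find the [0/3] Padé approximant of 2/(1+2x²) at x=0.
2/(2*x**2 + 1)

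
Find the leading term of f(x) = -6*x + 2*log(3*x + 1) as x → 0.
-9*x**2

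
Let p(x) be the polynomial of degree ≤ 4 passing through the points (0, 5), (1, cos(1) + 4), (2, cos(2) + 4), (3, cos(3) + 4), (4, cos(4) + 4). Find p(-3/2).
-693*cos(1)/32 + 1485*cos(2)/64 + 315*cos(4)/128 - 385*cos(3)/32 + 1667/128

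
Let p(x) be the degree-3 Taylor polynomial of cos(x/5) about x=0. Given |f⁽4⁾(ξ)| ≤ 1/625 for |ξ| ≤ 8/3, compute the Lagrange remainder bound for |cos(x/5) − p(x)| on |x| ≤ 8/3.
512/151875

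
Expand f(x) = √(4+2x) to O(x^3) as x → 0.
2 + x/2 - x**2/16 + O(x**3)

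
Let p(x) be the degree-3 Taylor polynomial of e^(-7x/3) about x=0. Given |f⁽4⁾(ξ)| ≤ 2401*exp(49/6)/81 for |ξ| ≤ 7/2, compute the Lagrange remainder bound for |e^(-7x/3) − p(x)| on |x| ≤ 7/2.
5764801*exp(49/6)/31104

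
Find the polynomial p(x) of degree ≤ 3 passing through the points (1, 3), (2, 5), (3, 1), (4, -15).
-x**3 + 3*x**2 + 1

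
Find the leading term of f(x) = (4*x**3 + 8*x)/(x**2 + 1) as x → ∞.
4*x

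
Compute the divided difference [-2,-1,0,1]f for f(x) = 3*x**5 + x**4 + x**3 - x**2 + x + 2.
14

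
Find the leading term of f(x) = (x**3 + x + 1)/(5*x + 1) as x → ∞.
x**2/5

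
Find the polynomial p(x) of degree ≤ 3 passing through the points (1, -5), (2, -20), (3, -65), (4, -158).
-3*x**3 + 3*x**2 - 3*x - 2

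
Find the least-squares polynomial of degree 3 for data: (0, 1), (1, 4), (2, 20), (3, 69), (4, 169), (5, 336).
8/7 + (9/7)x + (-13/7)x² + (3)x³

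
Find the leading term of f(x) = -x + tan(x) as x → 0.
x**3/3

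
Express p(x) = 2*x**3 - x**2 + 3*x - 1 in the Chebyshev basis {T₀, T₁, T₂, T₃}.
(-3/2)T₀ + (9/2)T₁ + (-1/2)T₂ + (1/2)T₃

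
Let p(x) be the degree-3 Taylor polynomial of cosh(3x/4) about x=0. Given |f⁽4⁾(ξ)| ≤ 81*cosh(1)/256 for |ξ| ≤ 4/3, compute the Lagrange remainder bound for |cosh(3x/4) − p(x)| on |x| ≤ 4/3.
cosh(1)/24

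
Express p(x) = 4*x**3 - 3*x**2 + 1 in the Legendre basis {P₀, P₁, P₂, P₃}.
(12/5)P₁ + (-2)P₂ + (8/5)P₃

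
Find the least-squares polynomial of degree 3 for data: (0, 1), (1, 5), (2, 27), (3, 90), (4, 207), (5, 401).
68/63 + (-47/378)x + (5/9)x² + (167/54)x³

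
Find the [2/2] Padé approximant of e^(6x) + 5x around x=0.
(87*x**2/4 + 47*x/4 + 1)/(-9*x**2/2 + 3*x/4 + 1)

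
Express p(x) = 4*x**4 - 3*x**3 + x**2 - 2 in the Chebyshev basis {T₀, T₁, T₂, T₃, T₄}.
(-9/4)T₁ + (5/2)T₂ + (-3/4)T₃ + (1/2)T₄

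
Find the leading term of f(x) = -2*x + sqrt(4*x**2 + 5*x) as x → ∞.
5/4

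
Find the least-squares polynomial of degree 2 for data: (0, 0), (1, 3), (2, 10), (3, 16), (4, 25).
-8/35 + (221/70)x + (11/14)x²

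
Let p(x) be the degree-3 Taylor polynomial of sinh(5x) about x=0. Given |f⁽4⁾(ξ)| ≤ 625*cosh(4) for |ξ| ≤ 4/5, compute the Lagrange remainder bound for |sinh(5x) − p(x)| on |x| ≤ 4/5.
32*cosh(4)/3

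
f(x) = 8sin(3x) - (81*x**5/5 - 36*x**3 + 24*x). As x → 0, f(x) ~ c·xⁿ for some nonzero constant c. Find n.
7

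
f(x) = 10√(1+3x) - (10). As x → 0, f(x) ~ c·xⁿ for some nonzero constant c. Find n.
1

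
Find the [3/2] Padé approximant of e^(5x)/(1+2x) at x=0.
(2125*x**3/84 + 75*x**2/4 + 75*x/7 + 1)/(-305*x**2/28 + 54*x/7 + 1)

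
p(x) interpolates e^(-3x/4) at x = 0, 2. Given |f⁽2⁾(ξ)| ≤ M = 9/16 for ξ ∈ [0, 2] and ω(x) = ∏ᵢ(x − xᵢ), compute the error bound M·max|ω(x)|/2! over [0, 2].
9/32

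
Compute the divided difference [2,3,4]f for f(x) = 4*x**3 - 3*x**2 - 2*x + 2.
33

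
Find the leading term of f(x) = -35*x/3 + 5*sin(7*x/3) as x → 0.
-1715*x**3/162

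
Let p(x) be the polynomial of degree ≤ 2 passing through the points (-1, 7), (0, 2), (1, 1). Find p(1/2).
1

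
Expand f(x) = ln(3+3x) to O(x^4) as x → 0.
log(3) + x - x**2/2 + x**3/3 + O(x**4)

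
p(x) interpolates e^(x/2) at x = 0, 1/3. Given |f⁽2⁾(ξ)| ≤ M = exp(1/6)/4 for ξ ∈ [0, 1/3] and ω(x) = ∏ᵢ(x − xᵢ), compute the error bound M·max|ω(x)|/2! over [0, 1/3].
exp(1/6)/288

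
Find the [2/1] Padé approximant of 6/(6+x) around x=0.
1/(x/6 + 1)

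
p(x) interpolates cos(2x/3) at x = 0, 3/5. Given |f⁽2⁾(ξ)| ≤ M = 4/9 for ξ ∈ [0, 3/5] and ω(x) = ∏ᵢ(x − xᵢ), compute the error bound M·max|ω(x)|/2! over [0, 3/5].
1/50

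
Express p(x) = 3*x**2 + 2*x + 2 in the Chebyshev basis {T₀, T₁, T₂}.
(7/2)T₀ + (2)T₁ + (3/2)T₂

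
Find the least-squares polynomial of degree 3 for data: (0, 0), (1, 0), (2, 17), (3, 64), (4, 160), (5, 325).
-17/63 + (-67/378)x + (-59/36)x² + (317/108)x³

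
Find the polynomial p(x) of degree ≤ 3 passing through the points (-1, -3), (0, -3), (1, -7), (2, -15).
-2*x**2 - 2*x - 3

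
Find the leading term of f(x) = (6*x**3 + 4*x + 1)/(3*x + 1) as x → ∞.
2*x**2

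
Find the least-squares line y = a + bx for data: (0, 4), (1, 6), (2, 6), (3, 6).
a = 23/5, b = 3/5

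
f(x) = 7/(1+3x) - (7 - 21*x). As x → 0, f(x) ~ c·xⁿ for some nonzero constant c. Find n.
2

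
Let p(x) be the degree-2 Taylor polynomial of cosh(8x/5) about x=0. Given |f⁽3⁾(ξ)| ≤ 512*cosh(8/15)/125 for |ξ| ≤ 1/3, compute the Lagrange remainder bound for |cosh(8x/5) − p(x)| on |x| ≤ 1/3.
256*cosh(8/15)/10125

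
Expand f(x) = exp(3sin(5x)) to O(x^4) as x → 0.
1 + 15*x + 225*x**2/2 + 500*x**3 + O(x**4)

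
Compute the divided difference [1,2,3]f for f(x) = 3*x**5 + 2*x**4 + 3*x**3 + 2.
338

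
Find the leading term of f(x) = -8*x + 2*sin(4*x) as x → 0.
-64*x**3/3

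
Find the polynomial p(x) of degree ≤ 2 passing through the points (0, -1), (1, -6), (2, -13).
-x**2 - 4*x - 1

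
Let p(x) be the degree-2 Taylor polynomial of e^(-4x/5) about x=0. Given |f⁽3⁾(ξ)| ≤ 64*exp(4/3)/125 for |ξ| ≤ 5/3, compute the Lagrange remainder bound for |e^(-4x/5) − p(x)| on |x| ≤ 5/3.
32*exp(4/3)/81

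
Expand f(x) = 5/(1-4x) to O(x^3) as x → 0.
5 + 20*x + 80*x**2 + O(x**3)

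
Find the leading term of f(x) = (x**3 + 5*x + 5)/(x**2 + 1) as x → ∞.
x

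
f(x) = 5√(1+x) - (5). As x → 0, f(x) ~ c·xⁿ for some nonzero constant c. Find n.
1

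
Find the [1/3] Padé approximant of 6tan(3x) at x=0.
18*x/(1 - 3*x**2)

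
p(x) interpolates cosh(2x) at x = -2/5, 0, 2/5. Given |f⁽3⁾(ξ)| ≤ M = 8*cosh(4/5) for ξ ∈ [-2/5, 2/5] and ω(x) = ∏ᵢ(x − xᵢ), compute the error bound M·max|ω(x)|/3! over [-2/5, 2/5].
64*sqrt(3)*cosh(4/5)/3375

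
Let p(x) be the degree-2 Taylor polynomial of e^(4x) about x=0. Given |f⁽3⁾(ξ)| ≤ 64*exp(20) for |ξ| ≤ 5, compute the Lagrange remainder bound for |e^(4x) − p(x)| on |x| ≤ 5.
4000*exp(20)/3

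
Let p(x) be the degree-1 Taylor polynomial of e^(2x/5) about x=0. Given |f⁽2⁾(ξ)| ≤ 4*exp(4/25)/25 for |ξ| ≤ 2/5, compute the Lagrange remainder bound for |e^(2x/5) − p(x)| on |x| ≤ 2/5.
8*exp(4/25)/625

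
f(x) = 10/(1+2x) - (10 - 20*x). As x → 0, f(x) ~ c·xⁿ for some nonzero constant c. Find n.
2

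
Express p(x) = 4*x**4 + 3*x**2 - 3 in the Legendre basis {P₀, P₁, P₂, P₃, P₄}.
(-6/5)P₀ + (30/7)P₂ + (32/35)P₄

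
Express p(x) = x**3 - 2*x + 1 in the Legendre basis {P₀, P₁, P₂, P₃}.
P₀ + (-7/5)P₁ + (2/5)P₃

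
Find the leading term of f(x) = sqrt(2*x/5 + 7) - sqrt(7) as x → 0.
sqrt(7)*x/35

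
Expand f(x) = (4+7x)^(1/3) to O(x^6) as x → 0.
2**(2/3) + 7*2**(2/3)*x/12 - 49*2**(2/3)*x**2/144 + 1715*2**(2/3)*x**3/5184 - 12005*2**(2/3)*x**4/31104 + 184877*2**(2/3)*x**5/373248 + O(x**6)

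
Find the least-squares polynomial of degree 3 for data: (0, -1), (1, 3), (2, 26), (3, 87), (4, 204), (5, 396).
-125/126 + (419/756)x + (11/36)x² + (167/54)x³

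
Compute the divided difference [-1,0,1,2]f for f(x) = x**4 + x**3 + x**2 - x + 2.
3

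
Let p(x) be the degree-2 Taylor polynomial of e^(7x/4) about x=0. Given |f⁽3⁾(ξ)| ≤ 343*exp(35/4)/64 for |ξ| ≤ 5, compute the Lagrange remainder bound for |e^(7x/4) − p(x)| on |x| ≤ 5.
42875*exp(35/4)/384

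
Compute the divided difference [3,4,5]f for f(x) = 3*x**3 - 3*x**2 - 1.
33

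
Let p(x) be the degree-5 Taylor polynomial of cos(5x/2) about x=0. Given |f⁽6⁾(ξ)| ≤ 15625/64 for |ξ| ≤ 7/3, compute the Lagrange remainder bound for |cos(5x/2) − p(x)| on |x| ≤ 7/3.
367653125/6718464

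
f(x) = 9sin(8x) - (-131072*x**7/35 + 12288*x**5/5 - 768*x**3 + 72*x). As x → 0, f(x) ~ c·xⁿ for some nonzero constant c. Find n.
9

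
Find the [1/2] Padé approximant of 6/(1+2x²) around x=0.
6/(2*x**2 + 1)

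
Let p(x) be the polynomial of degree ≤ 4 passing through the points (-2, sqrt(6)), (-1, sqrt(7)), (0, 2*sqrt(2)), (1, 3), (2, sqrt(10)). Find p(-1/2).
-15/32 - 5*sqrt(6)/128 + 3*sqrt(10)/128 + 15*sqrt(7)/32 + 45*sqrt(2)/32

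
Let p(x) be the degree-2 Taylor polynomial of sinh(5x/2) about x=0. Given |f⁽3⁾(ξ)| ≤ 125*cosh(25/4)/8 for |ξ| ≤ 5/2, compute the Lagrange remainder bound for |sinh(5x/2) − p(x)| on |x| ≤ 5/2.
15625*cosh(25/4)/384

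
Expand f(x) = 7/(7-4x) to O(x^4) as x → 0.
1 + 4*x/7 + 16*x**2/49 + 64*x**3/343 + O(x**4)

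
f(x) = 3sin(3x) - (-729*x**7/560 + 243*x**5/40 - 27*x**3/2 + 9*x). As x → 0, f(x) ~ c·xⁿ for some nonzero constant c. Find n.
9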